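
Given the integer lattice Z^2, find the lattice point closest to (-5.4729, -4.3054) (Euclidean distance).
(-5, -4)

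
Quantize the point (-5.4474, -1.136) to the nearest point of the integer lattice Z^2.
(-5, -1)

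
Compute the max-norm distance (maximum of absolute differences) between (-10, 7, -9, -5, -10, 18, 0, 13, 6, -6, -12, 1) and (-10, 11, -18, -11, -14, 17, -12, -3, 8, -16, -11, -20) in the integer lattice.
21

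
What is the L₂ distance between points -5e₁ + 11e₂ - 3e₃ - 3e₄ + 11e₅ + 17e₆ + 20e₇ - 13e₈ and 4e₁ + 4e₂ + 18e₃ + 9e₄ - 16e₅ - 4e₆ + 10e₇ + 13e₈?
51.5849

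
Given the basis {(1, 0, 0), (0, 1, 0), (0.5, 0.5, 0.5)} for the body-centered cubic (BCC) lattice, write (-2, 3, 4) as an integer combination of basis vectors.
-6b₁ - b₂ + 8b₃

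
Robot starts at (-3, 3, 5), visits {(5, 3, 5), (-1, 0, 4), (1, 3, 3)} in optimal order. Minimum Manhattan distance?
18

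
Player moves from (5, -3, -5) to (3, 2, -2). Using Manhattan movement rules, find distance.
10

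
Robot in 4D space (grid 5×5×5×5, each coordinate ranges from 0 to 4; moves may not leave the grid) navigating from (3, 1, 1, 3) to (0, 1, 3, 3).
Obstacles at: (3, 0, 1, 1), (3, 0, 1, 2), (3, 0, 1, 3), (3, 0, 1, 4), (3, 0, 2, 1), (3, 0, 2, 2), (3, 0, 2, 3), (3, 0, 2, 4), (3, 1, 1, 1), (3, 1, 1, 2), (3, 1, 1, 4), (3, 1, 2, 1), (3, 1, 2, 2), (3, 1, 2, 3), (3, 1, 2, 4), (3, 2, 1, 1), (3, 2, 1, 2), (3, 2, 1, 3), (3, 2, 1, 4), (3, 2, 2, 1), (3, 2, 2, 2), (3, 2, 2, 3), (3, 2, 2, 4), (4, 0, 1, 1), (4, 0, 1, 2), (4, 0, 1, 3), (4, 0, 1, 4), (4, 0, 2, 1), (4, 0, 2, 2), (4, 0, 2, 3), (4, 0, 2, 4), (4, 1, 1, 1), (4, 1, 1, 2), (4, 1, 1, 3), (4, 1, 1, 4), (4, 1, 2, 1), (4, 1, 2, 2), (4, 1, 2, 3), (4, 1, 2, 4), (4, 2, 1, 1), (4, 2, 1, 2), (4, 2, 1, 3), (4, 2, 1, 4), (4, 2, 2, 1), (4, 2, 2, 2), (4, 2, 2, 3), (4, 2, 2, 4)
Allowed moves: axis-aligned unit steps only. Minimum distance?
5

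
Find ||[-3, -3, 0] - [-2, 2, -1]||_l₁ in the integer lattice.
7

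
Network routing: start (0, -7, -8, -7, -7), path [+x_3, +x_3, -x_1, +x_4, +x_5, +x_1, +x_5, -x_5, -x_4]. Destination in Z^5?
(0, -7, -6, -7, -6)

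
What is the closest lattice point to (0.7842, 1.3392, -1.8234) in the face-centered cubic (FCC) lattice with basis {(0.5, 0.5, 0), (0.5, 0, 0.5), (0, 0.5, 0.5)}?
(0.5, 1.5, -2)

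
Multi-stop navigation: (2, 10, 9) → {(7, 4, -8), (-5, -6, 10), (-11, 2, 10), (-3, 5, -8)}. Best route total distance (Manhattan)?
78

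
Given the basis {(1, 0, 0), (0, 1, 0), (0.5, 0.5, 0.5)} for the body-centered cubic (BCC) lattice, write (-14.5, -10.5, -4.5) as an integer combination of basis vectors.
-10b₁ - 6b₂ - 9b₃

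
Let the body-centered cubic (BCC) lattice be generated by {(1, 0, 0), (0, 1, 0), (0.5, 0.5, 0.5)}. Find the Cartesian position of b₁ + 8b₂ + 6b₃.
(4, 11, 3)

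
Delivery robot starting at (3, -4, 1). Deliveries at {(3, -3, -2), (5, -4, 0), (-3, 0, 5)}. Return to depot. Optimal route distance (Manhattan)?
38
(one optimal route: (3, -4, 1) → (5, -4, 0) → (3, -3, -2) → (-3, 0, 5) → (3, -4, 1))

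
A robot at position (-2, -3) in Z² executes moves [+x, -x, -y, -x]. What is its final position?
(-3, -4)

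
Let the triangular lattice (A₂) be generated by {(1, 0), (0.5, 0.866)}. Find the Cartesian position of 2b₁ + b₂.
(2.5, 0.866)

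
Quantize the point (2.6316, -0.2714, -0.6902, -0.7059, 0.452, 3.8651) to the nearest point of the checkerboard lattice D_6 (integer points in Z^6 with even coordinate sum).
(3, 0, -1, -1, 1, 4)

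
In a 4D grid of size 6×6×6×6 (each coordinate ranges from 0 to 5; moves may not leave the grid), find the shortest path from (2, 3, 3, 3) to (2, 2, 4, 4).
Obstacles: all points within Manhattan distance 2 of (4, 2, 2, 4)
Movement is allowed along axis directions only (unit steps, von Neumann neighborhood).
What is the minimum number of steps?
3
(one shortest path: (2, 3, 3, 3) → (2, 2, 3, 3) → (2, 2, 4, 3) → (2, 2, 4, 4))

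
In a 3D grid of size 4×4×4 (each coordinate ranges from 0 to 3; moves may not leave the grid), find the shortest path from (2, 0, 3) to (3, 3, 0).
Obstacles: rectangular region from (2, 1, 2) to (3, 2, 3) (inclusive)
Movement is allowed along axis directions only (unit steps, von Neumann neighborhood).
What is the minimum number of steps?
7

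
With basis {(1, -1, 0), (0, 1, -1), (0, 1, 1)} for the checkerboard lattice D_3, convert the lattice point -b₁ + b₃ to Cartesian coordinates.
(-1, 2, 1)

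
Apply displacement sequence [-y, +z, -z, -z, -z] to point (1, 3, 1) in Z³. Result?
(1, 2, -1)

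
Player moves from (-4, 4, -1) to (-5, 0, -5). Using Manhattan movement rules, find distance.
9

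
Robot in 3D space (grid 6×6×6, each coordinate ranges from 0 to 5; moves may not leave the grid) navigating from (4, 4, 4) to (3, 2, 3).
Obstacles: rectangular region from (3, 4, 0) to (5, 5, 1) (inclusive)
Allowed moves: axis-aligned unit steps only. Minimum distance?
4
(one shortest path: (4, 4, 4) → (3, 4, 4) → (3, 3, 4) → (3, 2, 4) → (3, 2, 3))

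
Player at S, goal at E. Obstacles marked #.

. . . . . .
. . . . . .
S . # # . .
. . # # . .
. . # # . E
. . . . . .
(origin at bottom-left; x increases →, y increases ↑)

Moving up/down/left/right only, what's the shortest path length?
9
(one shortest path: (0, 3) → (1, 3) → (1, 2) → (1, 1) → (1, 0) → (2, 0) → (3, 0) → (4, 0) → (5, 0) → (5, 1))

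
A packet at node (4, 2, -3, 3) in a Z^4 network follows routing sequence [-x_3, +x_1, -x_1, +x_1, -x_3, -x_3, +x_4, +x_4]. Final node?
(5, 2, -6, 5)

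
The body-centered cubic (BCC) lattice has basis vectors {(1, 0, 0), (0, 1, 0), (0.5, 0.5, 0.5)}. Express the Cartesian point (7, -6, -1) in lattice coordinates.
8b₁ - 5b₂ - 2b₃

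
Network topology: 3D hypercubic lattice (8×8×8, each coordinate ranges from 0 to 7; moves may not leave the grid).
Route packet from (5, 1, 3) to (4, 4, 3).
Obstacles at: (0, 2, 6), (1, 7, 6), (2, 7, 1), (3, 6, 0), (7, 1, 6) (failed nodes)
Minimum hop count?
4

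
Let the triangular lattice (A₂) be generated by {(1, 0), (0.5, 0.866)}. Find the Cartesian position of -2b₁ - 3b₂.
(-3.5, -2.598)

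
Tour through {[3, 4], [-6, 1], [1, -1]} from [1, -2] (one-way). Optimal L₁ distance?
20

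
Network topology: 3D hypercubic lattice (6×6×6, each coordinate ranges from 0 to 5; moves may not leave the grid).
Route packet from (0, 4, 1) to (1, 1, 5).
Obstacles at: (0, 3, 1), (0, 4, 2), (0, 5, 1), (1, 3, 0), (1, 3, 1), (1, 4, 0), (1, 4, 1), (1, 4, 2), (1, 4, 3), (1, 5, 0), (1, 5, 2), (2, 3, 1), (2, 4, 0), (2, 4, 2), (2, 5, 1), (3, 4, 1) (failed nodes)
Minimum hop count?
10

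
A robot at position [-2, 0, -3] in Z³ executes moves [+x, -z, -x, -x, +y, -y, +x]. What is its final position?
(-2, 0, -4)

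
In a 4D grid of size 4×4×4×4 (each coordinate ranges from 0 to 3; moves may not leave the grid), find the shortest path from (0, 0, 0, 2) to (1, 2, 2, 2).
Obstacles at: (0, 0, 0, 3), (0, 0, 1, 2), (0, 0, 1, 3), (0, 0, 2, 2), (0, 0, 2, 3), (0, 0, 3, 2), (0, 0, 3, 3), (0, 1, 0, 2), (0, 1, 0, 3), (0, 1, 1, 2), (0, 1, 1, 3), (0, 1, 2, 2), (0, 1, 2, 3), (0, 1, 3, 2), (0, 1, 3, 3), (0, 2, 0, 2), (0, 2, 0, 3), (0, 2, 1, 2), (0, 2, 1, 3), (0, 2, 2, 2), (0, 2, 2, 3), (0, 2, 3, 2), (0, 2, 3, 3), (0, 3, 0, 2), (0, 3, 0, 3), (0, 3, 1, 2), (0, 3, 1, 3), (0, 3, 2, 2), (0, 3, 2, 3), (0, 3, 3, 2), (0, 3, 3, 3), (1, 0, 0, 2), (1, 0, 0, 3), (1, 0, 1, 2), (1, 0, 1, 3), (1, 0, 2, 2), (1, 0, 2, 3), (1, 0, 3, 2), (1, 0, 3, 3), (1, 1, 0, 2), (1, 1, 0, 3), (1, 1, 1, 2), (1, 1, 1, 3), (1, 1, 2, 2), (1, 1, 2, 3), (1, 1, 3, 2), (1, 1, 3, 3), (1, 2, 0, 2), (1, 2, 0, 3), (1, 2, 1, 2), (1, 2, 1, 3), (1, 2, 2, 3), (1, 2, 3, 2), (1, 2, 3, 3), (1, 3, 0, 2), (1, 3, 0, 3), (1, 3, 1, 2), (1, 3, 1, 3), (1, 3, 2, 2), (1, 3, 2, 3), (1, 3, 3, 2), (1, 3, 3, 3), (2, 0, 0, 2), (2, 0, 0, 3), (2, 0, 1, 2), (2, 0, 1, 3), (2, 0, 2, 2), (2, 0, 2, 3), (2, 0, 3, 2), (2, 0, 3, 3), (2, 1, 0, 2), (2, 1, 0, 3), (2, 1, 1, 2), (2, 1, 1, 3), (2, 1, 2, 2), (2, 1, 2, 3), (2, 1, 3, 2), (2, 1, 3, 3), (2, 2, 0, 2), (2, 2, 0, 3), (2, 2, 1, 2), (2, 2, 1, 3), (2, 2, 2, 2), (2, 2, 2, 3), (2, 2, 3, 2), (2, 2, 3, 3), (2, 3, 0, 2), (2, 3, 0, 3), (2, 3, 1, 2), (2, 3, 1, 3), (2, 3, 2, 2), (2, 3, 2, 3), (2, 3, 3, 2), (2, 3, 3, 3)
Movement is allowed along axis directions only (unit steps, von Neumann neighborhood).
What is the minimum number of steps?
7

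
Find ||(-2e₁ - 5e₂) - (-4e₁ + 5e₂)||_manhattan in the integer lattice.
12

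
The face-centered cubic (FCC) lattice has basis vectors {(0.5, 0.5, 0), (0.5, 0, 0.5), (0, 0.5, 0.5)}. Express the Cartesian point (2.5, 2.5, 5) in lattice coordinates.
5b₂ + 5b₃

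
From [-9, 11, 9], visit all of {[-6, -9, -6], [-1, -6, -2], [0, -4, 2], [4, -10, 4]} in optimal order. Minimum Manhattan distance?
69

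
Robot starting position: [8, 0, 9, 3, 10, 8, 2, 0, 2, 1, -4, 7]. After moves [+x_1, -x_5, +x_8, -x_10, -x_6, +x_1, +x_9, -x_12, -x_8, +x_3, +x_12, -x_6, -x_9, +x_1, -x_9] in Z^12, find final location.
(11, 0, 10, 3, 9, 6, 2, 0, 1, 0, -4, 7)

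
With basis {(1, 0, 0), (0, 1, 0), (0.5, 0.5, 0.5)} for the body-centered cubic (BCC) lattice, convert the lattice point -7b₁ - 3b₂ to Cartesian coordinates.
(-7, -3, 0)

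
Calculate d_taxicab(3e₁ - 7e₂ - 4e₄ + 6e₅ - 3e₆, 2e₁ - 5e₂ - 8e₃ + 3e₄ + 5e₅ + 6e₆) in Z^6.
28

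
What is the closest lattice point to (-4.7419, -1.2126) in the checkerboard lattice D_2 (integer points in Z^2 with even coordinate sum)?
(-5, -1)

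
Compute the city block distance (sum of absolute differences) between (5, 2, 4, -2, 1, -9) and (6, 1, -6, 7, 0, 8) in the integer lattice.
39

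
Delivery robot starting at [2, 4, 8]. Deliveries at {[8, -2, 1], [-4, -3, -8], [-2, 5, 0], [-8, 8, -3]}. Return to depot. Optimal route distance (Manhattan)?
86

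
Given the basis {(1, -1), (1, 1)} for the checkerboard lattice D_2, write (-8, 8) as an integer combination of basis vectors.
-8b₁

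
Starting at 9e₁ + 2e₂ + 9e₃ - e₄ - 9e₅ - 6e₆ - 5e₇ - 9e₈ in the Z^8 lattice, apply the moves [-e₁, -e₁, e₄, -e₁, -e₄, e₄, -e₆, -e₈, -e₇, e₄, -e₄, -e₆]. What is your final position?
(6, 2, 9, 0, -9, -8, -6, -10)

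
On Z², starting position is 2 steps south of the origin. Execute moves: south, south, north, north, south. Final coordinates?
(0, -3)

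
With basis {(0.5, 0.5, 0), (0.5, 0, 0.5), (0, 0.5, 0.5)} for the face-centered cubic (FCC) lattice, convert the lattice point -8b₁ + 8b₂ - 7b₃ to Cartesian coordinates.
(0, -7.5, 0.5)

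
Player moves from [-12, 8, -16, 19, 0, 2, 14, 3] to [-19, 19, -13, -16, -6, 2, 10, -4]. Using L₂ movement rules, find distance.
38.7943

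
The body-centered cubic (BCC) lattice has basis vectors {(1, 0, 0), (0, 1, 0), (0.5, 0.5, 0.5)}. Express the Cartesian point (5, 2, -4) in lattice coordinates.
9b₁ + 6b₂ - 8b₃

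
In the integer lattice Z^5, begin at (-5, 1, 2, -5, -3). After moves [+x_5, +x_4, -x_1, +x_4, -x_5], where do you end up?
(-6, 1, 2, -3, -3)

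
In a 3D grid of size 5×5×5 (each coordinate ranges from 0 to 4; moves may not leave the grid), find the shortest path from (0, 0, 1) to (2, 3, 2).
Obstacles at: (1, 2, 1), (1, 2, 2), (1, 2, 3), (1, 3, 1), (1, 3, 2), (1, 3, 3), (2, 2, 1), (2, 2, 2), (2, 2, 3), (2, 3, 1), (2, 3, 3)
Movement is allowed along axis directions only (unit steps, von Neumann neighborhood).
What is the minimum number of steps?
8
(one shortest path: (0, 0, 1) → (1, 0, 1) → (2, 0, 1) → (3, 0, 1) → (3, 1, 1) → (3, 2, 1) → (3, 3, 1) → (3, 3, 2) → (2, 3, 2))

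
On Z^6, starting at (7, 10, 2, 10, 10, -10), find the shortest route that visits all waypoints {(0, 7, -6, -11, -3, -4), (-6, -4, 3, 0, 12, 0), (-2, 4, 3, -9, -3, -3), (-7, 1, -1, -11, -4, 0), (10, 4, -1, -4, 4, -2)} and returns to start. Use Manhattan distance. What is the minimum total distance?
196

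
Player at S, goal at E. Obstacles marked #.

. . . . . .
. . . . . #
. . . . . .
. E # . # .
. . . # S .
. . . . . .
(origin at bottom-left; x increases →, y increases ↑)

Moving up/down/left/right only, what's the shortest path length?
6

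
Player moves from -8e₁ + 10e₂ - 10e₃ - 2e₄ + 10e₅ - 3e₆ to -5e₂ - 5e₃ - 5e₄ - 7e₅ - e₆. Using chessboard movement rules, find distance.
17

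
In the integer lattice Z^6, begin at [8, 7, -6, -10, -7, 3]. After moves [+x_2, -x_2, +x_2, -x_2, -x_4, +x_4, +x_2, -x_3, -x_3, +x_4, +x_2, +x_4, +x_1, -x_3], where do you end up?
(9, 9, -9, -8, -7, 3)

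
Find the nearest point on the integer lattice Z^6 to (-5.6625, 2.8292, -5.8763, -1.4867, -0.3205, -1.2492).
(-6, 3, -6, -1, 0, -1)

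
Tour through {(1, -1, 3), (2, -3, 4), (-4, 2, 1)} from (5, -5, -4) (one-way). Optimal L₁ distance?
27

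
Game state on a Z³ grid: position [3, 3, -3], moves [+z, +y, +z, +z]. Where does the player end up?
(3, 4, 0)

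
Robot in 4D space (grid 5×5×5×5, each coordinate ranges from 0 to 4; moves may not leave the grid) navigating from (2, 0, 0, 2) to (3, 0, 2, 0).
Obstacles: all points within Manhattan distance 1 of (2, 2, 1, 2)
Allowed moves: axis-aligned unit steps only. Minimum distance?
5
(one shortest path: (2, 0, 0, 2) → (3, 0, 0, 2) → (3, 0, 1, 2) → (3, 0, 2, 2) → (3, 0, 2, 1) → (3, 0, 2, 0))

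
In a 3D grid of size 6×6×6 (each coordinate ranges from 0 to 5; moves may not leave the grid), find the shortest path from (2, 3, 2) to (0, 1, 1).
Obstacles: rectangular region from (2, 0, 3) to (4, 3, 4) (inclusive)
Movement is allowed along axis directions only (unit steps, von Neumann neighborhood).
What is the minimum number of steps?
5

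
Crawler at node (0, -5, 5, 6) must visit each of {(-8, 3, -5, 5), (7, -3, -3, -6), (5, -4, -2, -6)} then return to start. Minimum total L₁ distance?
90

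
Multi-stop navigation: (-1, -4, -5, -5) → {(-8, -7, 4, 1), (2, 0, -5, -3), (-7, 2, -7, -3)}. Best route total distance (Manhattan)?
47
(one optimal route: (-1, -4, -5, -5) → (2, 0, -5, -3) → (-7, 2, -7, -3) → (-8, -7, 4, 1))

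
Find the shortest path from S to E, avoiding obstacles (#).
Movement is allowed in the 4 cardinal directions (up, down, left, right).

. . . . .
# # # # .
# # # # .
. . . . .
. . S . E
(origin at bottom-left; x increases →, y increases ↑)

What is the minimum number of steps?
2
(one shortest path: (2, 0) → (3, 0) → (4, 0))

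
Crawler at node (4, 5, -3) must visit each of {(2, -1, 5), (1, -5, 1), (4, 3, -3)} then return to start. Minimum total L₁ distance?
42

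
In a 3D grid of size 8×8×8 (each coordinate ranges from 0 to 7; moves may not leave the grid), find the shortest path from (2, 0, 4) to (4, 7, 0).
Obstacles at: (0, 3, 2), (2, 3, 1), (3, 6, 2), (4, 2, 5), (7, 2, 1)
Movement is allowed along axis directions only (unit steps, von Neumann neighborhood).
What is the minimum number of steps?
13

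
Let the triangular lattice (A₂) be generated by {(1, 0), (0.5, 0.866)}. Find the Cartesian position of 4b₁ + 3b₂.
(5.5, 2.598)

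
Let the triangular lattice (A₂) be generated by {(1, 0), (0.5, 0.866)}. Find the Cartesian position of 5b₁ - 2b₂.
(4, -1.732)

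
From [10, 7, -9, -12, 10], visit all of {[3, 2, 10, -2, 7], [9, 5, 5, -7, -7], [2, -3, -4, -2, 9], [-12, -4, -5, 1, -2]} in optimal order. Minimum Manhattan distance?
124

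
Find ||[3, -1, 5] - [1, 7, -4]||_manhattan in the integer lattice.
19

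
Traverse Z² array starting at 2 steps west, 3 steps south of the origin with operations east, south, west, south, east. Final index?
(-1, -5)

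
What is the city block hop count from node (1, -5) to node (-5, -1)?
10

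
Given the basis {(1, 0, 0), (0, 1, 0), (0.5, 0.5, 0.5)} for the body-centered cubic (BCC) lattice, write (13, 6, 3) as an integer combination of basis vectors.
10b₁ + 3b₂ + 6b₃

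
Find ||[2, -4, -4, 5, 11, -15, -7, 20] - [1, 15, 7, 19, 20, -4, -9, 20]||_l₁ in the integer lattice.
67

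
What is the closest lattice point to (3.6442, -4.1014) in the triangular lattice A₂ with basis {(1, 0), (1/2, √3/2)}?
(3.5, -4.33)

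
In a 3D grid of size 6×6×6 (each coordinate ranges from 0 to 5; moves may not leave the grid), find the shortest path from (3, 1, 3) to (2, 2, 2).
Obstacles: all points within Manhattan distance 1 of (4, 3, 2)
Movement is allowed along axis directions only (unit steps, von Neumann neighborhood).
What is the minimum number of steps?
3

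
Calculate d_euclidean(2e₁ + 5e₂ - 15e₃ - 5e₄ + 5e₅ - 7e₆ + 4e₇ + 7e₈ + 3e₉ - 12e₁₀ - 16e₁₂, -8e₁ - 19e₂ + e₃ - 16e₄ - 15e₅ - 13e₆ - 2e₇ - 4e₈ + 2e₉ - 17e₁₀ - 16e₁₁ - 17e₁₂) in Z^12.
43.9204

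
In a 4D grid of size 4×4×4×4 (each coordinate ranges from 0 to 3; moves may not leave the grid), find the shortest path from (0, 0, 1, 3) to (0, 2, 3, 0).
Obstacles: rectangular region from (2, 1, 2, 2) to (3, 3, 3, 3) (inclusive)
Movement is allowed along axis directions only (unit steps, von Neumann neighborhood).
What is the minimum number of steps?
7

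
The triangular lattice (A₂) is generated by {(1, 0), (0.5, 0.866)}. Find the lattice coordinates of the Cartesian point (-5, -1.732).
-4b₁ - 2b₂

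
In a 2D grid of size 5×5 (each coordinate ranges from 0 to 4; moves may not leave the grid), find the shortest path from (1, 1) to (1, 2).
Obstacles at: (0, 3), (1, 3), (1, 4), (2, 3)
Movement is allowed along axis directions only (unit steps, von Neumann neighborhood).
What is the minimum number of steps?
1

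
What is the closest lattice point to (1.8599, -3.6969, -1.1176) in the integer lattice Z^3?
(2, -4, -1)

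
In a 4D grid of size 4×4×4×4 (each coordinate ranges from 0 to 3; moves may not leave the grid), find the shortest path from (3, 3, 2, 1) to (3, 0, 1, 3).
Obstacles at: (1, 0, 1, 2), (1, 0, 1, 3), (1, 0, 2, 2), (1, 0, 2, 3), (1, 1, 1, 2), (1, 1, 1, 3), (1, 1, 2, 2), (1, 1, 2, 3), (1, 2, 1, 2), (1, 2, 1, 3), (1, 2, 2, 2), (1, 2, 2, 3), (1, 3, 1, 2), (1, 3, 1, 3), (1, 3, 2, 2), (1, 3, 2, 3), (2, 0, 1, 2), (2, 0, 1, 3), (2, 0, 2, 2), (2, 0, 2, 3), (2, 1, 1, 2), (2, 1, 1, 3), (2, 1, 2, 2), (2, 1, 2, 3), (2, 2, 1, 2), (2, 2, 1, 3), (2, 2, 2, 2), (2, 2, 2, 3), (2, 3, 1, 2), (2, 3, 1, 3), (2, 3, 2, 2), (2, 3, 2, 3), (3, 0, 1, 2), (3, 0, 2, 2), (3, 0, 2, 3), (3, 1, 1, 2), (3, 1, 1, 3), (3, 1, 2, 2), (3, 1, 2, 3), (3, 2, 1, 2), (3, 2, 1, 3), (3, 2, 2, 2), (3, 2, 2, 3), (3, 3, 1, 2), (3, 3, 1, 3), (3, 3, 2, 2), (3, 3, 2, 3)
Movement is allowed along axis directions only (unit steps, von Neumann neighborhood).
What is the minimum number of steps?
8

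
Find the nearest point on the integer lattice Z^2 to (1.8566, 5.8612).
(2, 6)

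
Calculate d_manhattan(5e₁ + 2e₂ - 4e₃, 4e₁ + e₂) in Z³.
6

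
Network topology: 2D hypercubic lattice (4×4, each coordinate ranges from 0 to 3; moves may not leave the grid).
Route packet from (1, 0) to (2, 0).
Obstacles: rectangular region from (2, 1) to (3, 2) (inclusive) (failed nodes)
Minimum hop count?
1
(one shortest path: (1, 0) → (2, 0))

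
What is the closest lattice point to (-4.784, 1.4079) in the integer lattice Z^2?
(-5, 1)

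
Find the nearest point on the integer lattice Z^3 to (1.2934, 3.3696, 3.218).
(1, 3, 3)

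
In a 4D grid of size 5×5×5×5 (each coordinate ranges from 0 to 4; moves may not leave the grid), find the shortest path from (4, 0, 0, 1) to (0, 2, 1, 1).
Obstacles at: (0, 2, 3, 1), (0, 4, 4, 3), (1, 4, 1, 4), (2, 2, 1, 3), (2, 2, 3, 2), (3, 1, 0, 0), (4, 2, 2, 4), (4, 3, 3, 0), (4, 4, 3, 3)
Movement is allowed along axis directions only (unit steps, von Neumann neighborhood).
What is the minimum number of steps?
7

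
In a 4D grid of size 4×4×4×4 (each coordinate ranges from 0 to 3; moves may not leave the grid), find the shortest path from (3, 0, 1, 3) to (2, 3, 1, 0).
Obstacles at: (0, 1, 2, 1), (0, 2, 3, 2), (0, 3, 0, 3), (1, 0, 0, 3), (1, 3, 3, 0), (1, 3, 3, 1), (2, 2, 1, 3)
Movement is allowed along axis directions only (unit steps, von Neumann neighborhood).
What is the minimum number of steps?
7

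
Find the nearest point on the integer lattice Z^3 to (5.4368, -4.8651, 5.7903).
(5, -5, 6)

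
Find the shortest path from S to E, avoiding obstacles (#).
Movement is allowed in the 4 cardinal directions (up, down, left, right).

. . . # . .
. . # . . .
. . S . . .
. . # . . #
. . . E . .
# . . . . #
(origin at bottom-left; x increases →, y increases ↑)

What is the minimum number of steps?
3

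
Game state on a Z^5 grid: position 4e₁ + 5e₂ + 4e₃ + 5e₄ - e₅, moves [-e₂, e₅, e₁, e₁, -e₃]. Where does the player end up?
(6, 4, 3, 5, 0)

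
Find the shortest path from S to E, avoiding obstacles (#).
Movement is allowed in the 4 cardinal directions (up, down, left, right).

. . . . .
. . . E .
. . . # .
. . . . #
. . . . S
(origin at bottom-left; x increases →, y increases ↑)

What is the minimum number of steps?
6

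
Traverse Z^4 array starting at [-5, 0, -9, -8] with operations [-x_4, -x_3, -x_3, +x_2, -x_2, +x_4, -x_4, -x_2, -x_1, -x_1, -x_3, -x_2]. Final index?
(-7, -2, -12, -9)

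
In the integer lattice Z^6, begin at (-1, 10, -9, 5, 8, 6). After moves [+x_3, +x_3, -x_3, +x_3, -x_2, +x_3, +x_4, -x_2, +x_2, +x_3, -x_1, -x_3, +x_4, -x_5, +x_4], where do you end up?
(-2, 9, -6, 8, 7, 6)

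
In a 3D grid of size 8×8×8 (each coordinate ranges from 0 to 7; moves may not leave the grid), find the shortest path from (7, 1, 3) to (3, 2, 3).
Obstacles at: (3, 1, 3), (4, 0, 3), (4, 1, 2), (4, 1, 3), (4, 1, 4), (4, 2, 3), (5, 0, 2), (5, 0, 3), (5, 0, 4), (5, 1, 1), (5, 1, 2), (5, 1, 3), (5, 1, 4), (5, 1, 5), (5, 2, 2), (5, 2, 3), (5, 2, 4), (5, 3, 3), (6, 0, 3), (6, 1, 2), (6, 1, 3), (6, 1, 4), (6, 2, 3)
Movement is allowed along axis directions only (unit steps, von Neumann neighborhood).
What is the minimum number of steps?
9
(one shortest path: (7, 1, 3) → (7, 2, 3) → (7, 3, 3) → (6, 3, 3) → (6, 4, 3) → (5, 4, 3) → (4, 4, 3) → (3, 4, 3) → (3, 3, 3) → (3, 2, 3))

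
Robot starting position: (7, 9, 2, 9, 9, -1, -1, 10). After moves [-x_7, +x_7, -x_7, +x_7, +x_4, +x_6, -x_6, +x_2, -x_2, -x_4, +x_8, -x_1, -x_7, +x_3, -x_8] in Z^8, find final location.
(6, 9, 3, 9, 9, -1, -2, 10)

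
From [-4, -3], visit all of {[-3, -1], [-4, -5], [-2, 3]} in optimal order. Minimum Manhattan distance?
12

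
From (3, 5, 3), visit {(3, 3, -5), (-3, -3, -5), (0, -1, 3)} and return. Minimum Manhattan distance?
44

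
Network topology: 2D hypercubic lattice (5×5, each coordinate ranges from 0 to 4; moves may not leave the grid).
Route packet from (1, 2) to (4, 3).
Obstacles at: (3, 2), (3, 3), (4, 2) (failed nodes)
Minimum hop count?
6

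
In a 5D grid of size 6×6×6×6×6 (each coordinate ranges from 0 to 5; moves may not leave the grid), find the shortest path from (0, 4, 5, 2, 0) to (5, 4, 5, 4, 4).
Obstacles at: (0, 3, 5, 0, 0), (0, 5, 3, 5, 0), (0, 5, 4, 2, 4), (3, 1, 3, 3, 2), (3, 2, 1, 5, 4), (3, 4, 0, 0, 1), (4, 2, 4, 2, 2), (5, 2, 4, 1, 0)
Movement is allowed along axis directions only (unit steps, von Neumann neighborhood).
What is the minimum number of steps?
11
(one shortest path: (0, 4, 5, 2, 0) → (1, 4, 5, 2, 0) → (2, 4, 5, 2, 0) → (3, 4, 5, 2, 0) → (4, 4, 5, 2, 0) → (5, 4, 5, 2, 0) → (5, 4, 5, 3, 0) → (5, 4, 5, 4, 0) → (5, 4, 5, 4, 1) → (5, 4, 5, 4, 2) → (5, 4, 5, 4, 3) → (5, 4, 5, 4, 4))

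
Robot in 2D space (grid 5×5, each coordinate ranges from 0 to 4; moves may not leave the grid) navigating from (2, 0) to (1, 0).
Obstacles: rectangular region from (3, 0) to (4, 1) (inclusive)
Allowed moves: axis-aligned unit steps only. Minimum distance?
1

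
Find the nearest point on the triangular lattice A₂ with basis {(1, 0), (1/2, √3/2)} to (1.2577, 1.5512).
(1, 1.732)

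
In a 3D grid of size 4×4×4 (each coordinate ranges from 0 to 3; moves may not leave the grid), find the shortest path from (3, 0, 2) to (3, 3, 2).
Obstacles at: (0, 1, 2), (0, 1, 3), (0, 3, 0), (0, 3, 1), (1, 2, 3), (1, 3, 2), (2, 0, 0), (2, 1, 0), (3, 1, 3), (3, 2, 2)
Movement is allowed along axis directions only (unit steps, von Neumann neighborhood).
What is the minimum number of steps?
5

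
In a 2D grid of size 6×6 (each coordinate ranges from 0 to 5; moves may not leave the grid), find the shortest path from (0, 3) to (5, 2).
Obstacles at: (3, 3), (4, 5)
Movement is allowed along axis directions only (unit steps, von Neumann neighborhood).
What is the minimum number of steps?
6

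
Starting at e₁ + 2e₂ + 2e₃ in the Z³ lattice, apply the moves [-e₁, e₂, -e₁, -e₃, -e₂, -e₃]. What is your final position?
(-1, 2, 0)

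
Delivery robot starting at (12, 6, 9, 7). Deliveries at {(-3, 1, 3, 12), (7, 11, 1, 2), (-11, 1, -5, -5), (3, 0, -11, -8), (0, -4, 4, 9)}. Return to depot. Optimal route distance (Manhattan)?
158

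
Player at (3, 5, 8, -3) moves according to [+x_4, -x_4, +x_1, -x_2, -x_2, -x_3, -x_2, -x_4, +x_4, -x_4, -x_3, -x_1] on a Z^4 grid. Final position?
(3, 2, 6, -4)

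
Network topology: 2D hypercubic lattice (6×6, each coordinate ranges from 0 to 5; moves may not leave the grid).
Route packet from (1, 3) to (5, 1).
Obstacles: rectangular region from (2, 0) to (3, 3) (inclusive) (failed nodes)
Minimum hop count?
8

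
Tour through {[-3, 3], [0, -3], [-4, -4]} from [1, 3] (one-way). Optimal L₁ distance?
17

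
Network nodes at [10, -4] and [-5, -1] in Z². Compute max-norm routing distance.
15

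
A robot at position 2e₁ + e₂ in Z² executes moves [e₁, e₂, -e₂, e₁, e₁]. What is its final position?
(5, 1)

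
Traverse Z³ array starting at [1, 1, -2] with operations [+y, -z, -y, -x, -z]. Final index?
(0, 1, -4)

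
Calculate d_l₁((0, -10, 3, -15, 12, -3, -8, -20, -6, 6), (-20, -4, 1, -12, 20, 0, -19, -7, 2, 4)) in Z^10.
76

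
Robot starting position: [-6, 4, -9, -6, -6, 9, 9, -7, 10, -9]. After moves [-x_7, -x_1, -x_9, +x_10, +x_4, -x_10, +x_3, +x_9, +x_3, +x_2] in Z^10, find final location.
(-7, 5, -7, -5, -6, 9, 8, -7, 10, -9)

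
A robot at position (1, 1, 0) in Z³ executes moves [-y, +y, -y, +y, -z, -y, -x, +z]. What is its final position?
(0, 0, 0)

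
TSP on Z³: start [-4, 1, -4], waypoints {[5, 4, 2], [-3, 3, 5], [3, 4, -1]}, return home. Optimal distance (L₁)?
42
(one optimal route: (-4, 1, -4) → (-3, 3, 5) → (5, 4, 2) → (3, 4, -1) → (-4, 1, -4))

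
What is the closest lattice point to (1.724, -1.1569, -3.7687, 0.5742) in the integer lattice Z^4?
(2, -1, -4, 1)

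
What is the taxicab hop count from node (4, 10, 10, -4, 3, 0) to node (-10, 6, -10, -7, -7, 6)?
57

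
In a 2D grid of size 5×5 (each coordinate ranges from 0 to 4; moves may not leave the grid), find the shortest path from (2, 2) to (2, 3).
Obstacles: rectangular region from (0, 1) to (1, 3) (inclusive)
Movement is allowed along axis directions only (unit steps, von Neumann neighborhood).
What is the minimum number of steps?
1
(one shortest path: (2, 2) → (2, 3))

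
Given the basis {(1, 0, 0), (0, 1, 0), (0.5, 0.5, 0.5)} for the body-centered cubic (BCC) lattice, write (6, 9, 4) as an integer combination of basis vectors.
2b₁ + 5b₂ + 8b₃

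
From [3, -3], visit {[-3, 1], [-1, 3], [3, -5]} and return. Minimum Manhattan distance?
28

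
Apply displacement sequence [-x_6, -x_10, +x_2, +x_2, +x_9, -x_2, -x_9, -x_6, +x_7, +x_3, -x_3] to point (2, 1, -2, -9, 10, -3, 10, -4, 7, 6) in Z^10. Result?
(2, 2, -2, -9, 10, -5, 11, -4, 7, 5)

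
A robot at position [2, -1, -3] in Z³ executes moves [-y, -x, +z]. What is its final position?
(1, -2, -2)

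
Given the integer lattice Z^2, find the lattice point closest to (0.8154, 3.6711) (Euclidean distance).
(1, 4)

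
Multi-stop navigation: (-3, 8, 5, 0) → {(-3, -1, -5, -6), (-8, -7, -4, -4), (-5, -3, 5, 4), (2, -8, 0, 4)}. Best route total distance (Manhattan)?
71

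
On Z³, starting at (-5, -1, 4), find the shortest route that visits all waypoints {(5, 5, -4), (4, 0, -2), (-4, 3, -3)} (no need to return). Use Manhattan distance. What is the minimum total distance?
32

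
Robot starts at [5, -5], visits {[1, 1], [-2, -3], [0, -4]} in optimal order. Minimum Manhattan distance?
16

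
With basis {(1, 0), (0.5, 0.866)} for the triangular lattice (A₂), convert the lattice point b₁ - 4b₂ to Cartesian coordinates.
(-1, -3.464)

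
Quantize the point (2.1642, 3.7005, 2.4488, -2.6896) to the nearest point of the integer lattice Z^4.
(2, 4, 2, -3)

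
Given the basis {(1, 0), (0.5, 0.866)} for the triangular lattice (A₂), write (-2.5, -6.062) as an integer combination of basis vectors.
b₁ - 7b₂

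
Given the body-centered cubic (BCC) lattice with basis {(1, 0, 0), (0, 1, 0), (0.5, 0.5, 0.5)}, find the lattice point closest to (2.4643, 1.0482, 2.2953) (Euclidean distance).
(2.5, 1.5, 2.5)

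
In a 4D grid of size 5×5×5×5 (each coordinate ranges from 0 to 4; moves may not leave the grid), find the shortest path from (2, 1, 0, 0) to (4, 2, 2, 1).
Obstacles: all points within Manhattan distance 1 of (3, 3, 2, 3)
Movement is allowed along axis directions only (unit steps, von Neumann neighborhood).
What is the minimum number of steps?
6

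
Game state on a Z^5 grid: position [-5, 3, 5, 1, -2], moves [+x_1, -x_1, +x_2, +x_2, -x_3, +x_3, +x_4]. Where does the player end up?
(-5, 5, 5, 2, -2)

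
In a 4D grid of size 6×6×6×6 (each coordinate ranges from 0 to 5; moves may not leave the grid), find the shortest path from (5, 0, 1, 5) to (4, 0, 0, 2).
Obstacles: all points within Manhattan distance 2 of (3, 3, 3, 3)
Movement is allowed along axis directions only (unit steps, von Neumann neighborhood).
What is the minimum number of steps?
5
(one shortest path: (5, 0, 1, 5) → (4, 0, 1, 5) → (4, 0, 0, 5) → (4, 0, 0, 4) → (4, 0, 0, 3) → (4, 0, 0, 2))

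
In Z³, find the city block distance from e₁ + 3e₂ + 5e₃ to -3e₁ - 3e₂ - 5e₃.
20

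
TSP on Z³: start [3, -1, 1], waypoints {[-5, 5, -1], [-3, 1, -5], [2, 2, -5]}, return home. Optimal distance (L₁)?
42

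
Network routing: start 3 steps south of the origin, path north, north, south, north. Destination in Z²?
(0, -1)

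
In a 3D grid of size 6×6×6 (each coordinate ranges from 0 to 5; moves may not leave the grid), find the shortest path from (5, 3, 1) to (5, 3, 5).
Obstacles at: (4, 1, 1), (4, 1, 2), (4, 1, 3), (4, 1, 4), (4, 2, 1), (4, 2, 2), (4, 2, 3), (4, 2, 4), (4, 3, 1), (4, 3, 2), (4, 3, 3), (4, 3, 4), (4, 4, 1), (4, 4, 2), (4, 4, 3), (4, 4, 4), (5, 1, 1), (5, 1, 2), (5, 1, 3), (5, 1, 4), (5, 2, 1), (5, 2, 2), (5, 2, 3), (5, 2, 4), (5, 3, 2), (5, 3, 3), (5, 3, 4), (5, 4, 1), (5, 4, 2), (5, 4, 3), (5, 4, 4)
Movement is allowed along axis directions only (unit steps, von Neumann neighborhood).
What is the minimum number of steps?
10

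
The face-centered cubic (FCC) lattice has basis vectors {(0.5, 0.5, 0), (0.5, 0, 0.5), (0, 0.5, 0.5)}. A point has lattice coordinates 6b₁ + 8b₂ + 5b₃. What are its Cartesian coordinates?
(7, 5.5, 6.5)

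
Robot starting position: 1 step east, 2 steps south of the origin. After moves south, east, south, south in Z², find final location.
(2, -5)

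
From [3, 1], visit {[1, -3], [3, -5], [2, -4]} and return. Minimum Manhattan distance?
16
(one optimal route: (3, 1) → (1, -3) → (2, -4) → (3, -5) → (3, 1))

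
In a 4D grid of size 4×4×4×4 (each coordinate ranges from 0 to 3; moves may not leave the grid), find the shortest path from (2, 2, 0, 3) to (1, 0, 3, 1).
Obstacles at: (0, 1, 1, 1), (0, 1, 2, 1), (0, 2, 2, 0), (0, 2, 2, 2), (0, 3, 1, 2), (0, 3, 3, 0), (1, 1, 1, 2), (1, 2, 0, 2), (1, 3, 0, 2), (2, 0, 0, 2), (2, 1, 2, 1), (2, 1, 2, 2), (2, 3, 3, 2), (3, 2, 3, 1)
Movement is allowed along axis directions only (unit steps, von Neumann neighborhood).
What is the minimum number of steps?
8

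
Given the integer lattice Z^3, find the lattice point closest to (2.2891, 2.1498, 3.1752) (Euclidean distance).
(2, 2, 3)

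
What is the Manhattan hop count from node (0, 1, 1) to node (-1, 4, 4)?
7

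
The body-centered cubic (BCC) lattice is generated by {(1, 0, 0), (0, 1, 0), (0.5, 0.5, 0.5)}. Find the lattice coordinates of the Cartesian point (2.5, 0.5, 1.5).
b₁ - b₂ + 3b₃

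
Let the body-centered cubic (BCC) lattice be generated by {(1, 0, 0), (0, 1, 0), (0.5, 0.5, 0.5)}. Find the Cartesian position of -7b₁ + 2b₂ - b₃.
(-7.5, 1.5, -0.5)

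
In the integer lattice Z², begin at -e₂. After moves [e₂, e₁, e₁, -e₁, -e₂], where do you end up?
(1, -1)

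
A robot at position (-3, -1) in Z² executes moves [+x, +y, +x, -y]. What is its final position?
(-1, -1)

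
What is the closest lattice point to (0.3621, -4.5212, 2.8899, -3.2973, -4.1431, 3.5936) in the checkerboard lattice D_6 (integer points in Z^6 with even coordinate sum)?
(0, -4, 3, -3, -4, 4)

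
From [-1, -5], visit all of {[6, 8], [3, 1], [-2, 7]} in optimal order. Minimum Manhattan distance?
29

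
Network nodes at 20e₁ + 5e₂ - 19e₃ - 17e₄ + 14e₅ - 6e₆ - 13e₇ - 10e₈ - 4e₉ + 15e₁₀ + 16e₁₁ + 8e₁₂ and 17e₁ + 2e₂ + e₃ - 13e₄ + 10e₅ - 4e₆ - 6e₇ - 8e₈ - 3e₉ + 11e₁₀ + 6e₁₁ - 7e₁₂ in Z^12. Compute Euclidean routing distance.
29.1376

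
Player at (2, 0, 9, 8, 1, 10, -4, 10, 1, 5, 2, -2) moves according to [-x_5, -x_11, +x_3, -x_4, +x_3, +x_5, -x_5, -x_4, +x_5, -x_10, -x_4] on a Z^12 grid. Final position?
(2, 0, 11, 5, 1, 10, -4, 10, 1, 4, 1, -2)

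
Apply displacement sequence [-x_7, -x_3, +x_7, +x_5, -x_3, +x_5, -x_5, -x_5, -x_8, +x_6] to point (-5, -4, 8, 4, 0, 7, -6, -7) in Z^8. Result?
(-5, -4, 6, 4, 0, 8, -6, -8)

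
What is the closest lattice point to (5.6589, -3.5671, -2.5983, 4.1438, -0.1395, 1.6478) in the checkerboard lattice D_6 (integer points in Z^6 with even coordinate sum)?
(6, -3, -3, 4, 0, 2)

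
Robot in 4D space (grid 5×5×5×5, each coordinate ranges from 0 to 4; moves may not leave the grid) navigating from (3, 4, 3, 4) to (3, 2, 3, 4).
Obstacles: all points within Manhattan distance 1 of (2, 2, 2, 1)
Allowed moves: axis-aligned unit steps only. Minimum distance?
2
(one shortest path: (3, 4, 3, 4) → (3, 3, 3, 4) → (3, 2, 3, 4))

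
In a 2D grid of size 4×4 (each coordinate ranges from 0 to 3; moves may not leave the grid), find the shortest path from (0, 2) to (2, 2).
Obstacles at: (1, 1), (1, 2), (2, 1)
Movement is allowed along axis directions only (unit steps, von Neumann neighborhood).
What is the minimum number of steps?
4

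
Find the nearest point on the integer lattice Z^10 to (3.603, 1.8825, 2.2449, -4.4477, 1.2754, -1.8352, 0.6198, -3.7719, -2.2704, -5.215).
(4, 2, 2, -4, 1, -2, 1, -4, -2, -5)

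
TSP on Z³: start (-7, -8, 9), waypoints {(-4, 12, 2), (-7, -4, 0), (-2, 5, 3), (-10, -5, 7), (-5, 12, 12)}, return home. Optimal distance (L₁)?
82
(one optimal route: (-7, -8, 9) → (-10, -5, 7) → (-7, -4, 0) → (-2, 5, 3) → (-4, 12, 2) → (-5, 12, 12) → (-7, -8, 9))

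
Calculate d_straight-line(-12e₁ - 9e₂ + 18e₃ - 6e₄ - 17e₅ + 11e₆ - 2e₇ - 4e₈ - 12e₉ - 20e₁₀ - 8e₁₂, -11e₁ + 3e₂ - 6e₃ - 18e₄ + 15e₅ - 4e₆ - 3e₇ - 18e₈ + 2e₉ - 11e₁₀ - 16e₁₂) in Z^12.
51.4976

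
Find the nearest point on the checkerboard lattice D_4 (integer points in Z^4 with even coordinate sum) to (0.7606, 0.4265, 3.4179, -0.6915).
(1, 1, 3, -1)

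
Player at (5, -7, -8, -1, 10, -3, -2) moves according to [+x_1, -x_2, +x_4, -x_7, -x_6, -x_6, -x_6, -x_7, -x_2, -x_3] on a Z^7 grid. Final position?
(6, -9, -9, 0, 10, -6, -4)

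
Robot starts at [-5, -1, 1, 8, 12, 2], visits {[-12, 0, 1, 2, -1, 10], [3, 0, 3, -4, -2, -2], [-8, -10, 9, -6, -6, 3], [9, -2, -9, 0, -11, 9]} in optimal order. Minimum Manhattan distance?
159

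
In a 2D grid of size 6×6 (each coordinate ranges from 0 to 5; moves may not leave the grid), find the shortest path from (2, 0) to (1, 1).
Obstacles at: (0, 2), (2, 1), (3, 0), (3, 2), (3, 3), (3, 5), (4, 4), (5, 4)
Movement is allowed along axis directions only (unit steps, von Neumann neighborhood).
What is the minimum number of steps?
2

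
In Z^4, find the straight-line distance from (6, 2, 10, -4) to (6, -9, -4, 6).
20.4206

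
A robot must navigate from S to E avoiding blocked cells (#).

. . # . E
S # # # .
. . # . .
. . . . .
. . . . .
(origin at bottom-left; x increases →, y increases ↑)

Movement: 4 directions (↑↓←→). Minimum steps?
9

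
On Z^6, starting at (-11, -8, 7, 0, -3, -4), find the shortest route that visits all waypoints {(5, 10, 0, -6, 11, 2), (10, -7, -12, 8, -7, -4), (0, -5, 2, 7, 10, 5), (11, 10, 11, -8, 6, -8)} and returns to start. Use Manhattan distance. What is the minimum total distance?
244
(one optimal route: (-11, -8, 7, 0, -3, -4) → (10, -7, -12, 8, -7, -4) → (0, -5, 2, 7, 10, 5) → (5, 10, 0, -6, 11, 2) → (11, 10, 11, -8, 6, -8) → (-11, -8, 7, 0, -3, -4))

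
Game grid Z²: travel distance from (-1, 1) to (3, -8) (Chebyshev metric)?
9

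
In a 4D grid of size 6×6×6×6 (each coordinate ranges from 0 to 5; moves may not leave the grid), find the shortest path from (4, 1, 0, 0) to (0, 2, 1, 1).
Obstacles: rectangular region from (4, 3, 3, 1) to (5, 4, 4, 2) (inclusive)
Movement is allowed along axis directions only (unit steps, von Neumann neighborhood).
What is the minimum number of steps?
7
(one shortest path: (4, 1, 0, 0) → (3, 1, 0, 0) → (2, 1, 0, 0) → (1, 1, 0, 0) → (0, 1, 0, 0) → (0, 2, 0, 0) → (0, 2, 1, 0) → (0, 2, 1, 1))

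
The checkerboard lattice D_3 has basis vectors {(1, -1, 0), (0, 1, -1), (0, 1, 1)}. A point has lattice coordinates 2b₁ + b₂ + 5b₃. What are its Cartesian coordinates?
(2, 4, 4)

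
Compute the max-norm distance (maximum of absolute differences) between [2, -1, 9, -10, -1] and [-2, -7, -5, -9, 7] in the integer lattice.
14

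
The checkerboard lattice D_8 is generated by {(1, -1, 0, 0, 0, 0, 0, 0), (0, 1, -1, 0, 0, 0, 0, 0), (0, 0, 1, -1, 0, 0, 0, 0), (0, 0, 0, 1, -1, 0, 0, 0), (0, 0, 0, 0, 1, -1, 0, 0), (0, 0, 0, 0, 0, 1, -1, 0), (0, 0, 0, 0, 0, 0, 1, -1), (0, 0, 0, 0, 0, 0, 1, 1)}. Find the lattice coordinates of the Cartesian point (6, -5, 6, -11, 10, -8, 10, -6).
6b₁ + b₂ + 7b₃ - 4b₄ + 6b₅ - 2b₆ + 7b₇ + b₈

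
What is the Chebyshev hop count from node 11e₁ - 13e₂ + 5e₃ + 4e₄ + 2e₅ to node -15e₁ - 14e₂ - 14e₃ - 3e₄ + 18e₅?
26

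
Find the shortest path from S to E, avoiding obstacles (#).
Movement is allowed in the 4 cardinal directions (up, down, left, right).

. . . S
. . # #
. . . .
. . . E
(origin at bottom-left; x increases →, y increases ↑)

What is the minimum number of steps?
7
(one shortest path: (3, 3) → (2, 3) → (1, 3) → (1, 2) → (1, 1) → (2, 1) → (3, 1) → (3, 0))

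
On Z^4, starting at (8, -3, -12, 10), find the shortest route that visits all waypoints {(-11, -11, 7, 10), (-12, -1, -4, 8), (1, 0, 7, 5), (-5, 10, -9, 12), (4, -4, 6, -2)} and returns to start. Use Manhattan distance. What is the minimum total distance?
160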